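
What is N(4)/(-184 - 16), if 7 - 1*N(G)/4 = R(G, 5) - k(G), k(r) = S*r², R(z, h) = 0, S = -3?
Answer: 41/50 ≈ 0.82000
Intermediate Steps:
k(r) = -3*r²
N(G) = 28 - 12*G² (N(G) = 28 - 4*(0 - (-3)*G²) = 28 - 4*(0 + 3*G²) = 28 - 12*G²)
N(4)/(-184 - 16) = (28 - 12*4²)/(-184 - 16) = (28 - 12*16)/(-200) = (28 - 192)*(-1/200) = -164*(-1/200) = 41/50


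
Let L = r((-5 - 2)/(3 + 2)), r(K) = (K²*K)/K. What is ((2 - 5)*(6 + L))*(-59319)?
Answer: 35413443/25 ≈ 1.4165e+6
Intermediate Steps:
r(K) = K² (r(K) = K³/K = K²)
L = 49/25 (L = ((-5 - 2)/(3 + 2))² = (-7/5)² = 49/25 ≈ 1.9600)
((2 - 5)*(6 + L))*(-59319) = ((2 - 5)*(6 + 49/25))*(-59319) = -3*199/25*(-59319) = -597/25*(-59319) = 35413443/25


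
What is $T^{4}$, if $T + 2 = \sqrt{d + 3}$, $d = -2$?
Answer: $1$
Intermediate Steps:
$T = -1$ ($T = -2 + \sqrt{-2 + 3} = -2 + \sqrt{1} = -2 + 1 = -1$)
$T^{4} = \left(-1\right)^{4} = 1$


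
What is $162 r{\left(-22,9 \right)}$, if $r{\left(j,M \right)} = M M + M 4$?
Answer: $18954$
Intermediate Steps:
$r{\left(j,M \right)} = M^{2} + 4 M$
$162 r{\left(-22,9 \right)} = 162 \cdot 9 \left(4 + 9\right) = 162 \cdot 9 \cdot 13 = 162 \cdot 117 = 18954$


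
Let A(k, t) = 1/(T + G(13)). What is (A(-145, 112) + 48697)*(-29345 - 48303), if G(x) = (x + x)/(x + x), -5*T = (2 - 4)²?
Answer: -3781612896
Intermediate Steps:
T = -⅘ (T = -(2 - 4)²/5 = -⅕*(-2)² = -⅕*4 = -⅘ ≈ -0.80000)
G(x) = 1 (G(x) = (2*x)/((2*x)) = (2*x)*(1/(2*x)) = 1)
A(k, t) = 5 (A(k, t) = 1/(-⅘ + 1) = 1/(⅕) = 5)
(A(-145, 112) + 48697)*(-29345 - 48303) = (5 + 48697)*(-29345 - 48303) = 48702*(-77648) = -3781612896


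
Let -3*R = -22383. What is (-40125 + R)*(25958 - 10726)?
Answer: -497538048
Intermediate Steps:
R = 7461 (R = -⅓*(-22383) = 7461)
(-40125 + R)*(25958 - 10726) = (-40125 + 7461)*(25958 - 10726) = -32664*15232 = -497538048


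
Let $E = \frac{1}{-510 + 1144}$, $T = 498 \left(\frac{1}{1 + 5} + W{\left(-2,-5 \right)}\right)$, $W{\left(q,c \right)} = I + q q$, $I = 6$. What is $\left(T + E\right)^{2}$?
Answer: $\frac{10303734063249}{401956} \approx 2.5634 \cdot 10^{7}$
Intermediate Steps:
$W{\left(q,c \right)} = 6 + q^{2}$ ($W{\left(q,c \right)} = 6 + q q = 6 + q^{2}$)
$T = 5063$ ($T = 498 \left(\frac{1}{1 + 5} + \left(6 + \left(-2\right)^{2}\right)\right) = 498 \left(\frac{1}{6} + \left(6 + 4\right)\right) = 498 \left(\frac{1}{6} + 10\right) = 498 \cdot \frac{61}{6} = 5063$)
$E = \frac{1}{634} \approx 0.0015773$
$\left(T + E\right)^{2} = \left(5063 + \frac{1}{634}\right)^{2} = \left(\frac{3209943}{634}\right)^{2} = \frac{10303734063249}{401956}$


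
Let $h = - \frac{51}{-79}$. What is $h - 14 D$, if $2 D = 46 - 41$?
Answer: $- \frac{2714}{79} \approx -34.354$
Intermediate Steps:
$D = \frac{5}{2}$ ($D = \frac{46 - 41}{2} = \frac{1}{2} \cdot 5 = \frac{5}{2} \approx 2.5$)
$h = \frac{51}{79}$ ($h = \left(-51\right) \left(- \frac{1}{79}\right) = \frac{51}{79} \approx 0.64557$)
$h - 14 D = \frac{51}{79} - 35 = - \frac{2714}{79}$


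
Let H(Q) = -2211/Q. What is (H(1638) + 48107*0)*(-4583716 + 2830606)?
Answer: 215340345/91 ≈ 2.3664e+6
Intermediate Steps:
(H(1638) + 48107*0)*(-4583716 + 2830606) = (-2211/1638 + 48107*0)*(-4583716 + 2830606) = (-2211*1/1638 + 0)*(-1753110) = (-737/546 + 0)*(-1753110) = -737/546*(-1753110) = 215340345/91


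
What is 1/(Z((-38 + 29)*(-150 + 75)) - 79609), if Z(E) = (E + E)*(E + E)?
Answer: 1/1742891 ≈ 5.7376e-7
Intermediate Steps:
Z(E) = 4*E**2 (Z(E) = (2*E)*(2*E) = 4*E**2)
1/(Z((-38 + 29)*(-150 + 75)) - 79609) = 1/(4*((-38 + 29)*(-150 + 75))**2 - 79609) = 1/(4*(-9*(-75))**2 - 79609) = 1/(4*675**2 - 79609) = 1/(4*455625 - 79609) = 1/(1822500 - 79609) = 1/1742891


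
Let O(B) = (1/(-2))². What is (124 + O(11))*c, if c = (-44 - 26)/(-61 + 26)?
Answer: 497/2 ≈ 248.50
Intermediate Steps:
c = 2 (c = -70/(-35) = -70*(-1/35) = 2)
O(B) = ¼ (O(B) = (-½)² = ¼)
(124 + O(11))*c = (124 + ¼)*2 = (497/4)*2 = 497/2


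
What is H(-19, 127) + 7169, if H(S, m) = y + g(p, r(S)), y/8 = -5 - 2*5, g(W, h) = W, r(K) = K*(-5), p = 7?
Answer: 7056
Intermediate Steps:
r(K) = -5*K
y = -120 (y = 8*(-5 - 2*5) = 8*(-5 - 10) = 8*(-15) = -120)
H(S, m) = -113 (H(S, m) = -120 + 7 = -113)
H(-19, 127) + 7169 = -113 + 7169 = 7056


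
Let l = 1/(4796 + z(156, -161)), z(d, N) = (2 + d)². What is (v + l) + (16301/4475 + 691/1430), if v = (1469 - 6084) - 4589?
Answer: -35040789466159/3808833600 ≈ -9199.9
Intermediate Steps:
v = -9204 (v = -4615 - 4589 = -9204)
l = 1/29760 (l = 1/(4796 + (2 + 156)²) = 1/(4796 + 158²) = 1/(4796 + 24964) = 1/29760 ≈ 3.3602e-5)
(v + l) + (16301/4475 + 691/1430) = (-9204 + 1/29760) + (16301/4475 + 691/1430) = -273911039/29760 + (16301*(1/4475) + 691*(1/1430)) = -273911039/29760 + (16301/4475 + 691/1430) = -273911039/29760 + 5280531/1279850 = -35040789466159/3808833600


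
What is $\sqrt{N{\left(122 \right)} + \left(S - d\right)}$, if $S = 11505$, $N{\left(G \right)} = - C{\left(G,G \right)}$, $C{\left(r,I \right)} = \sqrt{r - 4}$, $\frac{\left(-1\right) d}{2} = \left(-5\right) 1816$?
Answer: $\sqrt{-6655 - \sqrt{118}} \approx 81.645 i$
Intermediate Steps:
$d = 18160$ ($d = - 2 \left(\left(-5\right) 1816\right) = \left(-2\right) \left(-9080\right) = 18160$)
$C{\left(r,I \right)} = \sqrt{-4 + r}$
$N{\left(G \right)} = - \sqrt{-4 + G}$
$\sqrt{N{\left(122 \right)} + \left(S - d\right)} = \sqrt{- \sqrt{-4 + 122} + \left(11505 - 18160\right)} = \sqrt{- \sqrt{118} + \left(11505 - 18160\right)} = \sqrt{- \sqrt{118} - 6655} = \sqrt{-6655 - \sqrt{118}}$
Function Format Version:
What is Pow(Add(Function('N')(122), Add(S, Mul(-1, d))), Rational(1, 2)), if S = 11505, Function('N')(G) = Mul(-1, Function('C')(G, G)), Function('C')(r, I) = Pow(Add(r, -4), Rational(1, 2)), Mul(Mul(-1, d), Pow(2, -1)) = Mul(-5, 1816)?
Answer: Pow(Add(-6655, Mul(-1, Pow(118, Rational(1, 2)))), Rational(1, 2)) ≈ Mul(81.645, I)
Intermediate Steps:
d = 18160 (d = Mul(-2, Mul(-5, 1816)) = Mul(-2, -9080) = 18160)
Function('C')(r, I) = Pow(Add(-4, r), Rational(1, 2))
Function('N')(G) = Mul(-1, Pow(Add(-4, G), Rational(1, 2)))
Pow(Add(Function('N')(122), Add(S, Mul(-1, d))), Rational(1, 2)) = Pow(Add(Mul(-1, Pow(Add(-4, 122), Rational(1, 2))), Add(11505, Mul(-1, 18160))), Rational(1, 2)) = Pow(Add(Mul(-1, Pow(118, Rational(1, 2))), Add(11505, -18160)), Rational(1, 2)) = Pow(Add(Mul(-1, Pow(118, Rational(1, 2))), -6655), Rational(1, 2)) = Pow(Add(-6655, Mul(-1, Pow(118, Rational(1, 2)))), Rational(1, 2))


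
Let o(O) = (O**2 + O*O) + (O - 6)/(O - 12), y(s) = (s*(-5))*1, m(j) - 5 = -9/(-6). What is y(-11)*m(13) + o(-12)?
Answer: 2585/4 ≈ 646.25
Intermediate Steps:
m(j) = 13/2 (m(j) = 5 - 9/(-6) = 5 - 9*(-1/6) = 5 + 3/2 = 13/2)
y(s) = -5*s (y(s) = -5*s*1 = -5*s)
o(O) = 2*O**2 + (-6 + O)/(-12 + O) (o(O) = (O**2 + O**2) + (-6 + O)/(-12 + O) = 2*O**2 + (-6 + O)/(-12 + O))
y(-11)*m(13) + o(-12) = -5*(-11)*(13/2) + (-6 - 12 - 24*(-12)**2 + 2*(-12)**3)/(-12 - 12) = 55*(13/2) + (-6 - 12 - 24*144 + 2*(-1728))/(-24) = 715/2 - (-6 - 12 - 3456 - 3456)/24 = 715/2 - 1/24*(-6930) = 715/2 + 1155/4 = 2585/4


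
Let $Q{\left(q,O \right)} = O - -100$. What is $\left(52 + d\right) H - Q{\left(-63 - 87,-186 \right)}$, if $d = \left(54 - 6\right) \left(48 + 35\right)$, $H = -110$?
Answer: $-443874$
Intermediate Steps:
$Q{\left(q,O \right)} = 100 + O$ ($Q{\left(q,O \right)} = O + 100 = 100 + O$)
$d = 3984$ ($d = 48 \cdot 83 = 3984$)
$\left(52 + d\right) H - Q{\left(-63 - 87,-186 \right)} = \left(52 + 3984\right) \left(-110\right) - \left(100 - 186\right) = 4036 \left(-110\right) - -86 = -443960 + 86 = -443874$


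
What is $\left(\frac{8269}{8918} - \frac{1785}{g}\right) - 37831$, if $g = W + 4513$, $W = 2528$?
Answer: $- \frac{791809384593}{20930546} \approx -37830.0$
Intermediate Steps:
$g = 7041$ ($g = 2528 + 4513 = 7041$)
$\left(\frac{8269}{8918} - \frac{1785}{g}\right) - 37831 = \left(\frac{8269}{8918} - \frac{1785}{7041}\right) - 37831 = \left(8269 \cdot \frac{1}{8918} - \frac{595}{2347}\right) - 37831 = \left(\frac{8269}{8918} - \frac{595}{2347}\right) - 37831 = \frac{14101133}{20930546} - 37831 = - \frac{791809384593}{20930546}$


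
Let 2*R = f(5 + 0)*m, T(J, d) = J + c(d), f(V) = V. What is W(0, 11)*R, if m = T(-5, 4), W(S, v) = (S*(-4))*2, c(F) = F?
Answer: 0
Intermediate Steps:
T(J, d) = J + d
W(S, v) = -8*S (W(S, v) = -4*S*2 = -8*S)
m = -1 (m = -5 + 4 = -1)
R = -5/2 (R = ((5 + 0)*(-1))/2 = (5*(-1))/2 = (½)*(-5) = -5/2 ≈ -2.5000)
W(0, 11)*R = -8*0*(-5/2) = 0*(-5/2) = 0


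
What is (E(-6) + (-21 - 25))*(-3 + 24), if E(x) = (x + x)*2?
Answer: -1470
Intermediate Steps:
E(x) = 4*x (E(x) = (2*x)*2 = 4*x)
(E(-6) + (-21 - 25))*(-3 + 24) = (4*(-6) + (-21 - 25))*(-3 + 24) = (-24 - 46)*21 = -70*21 = -1470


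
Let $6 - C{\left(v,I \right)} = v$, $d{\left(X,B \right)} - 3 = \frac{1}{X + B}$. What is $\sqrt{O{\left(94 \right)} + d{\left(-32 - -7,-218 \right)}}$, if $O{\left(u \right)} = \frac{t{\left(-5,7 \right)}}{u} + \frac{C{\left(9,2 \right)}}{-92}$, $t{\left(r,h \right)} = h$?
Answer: $\frac{\sqrt{10573415583}}{58374} \approx 1.7615$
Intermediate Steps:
$d{\left(X,B \right)} = 3 + \frac{1}{B + X}$ ($d{\left(X,B \right)} = 3 + \frac{1}{X + B} = 3 + \frac{1}{B + X}$)
$C{\left(v,I \right)} = 6 - v$
$O{\left(u \right)} = \frac{3}{92} + \frac{7}{u}$ ($O{\left(u \right)} = \frac{7}{u} + \frac{6 - 9}{-92} = \frac{7}{u} + \left(6 - 9\right) \left(- \frac{1}{92}\right) = \frac{7}{u} - - \frac{3}{92} = \frac{7}{u} + \frac{3}{92} = \frac{3}{92} + \frac{7}{u}$)
$\sqrt{O{\left(94 \right)} + d{\left(-32 - -7,-218 \right)}} = \sqrt{\left(\frac{3}{92} + \frac{7}{94}\right) + \frac{1 + 3 \left(-218\right) + 3 \left(-32 - -7\right)}{-218 - 25}} = \sqrt{\left(\frac{3}{92} + 7 \cdot \frac{1}{94}\right) + \frac{1 - 654 + 3 \left(-32 + 7\right)}{-218 + \left(-32 + 7\right)}} = \sqrt{\left(\frac{3}{92} + \frac{7}{94}\right) + \frac{1 - 654 + 3 \left(-25\right)}{-218 - 25}} = \sqrt{\frac{463}{4324} + \frac{1 - 654 - 75}{-243}} = \sqrt{\frac{463}{4324} - - \frac{728}{243}} = \sqrt{\frac{463}{4324} + \frac{728}{243}} = \sqrt{\frac{3260381}{1050732}} = \frac{\sqrt{10573415583}}{58374}$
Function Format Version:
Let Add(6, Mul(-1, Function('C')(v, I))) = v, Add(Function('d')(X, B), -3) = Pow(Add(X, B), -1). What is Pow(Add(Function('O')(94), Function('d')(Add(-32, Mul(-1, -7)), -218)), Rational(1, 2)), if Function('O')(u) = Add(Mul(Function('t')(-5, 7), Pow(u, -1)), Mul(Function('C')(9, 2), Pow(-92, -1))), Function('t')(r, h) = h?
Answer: Mul(Rational(1, 58374), Pow(10573415583, Rational(1, 2))) ≈ 1.7615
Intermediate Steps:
Function('d')(X, B) = Add(3, Pow(Add(B, X), -1)) (Function('d')(X, B) = Add(3, Pow(Add(X, B), -1)) = Add(3, Pow(Add(B, X), -1)))
Function('C')(v, I) = Add(6, Mul(-1, v))
Function('O')(u) = Add(Rational(3, 92), Mul(7, Pow(u, -1))) (Function('O')(u) = Add(Mul(7, Pow(u, -1)), Mul(Add(6, Mul(-1, 9)), Pow(-92, -1))) = Add(Mul(7, Pow(u, -1)), Mul(Add(6, -9), Rational(-1, 92))) = Add(Mul(7, Pow(u, -1)), Mul(-3, Rational(-1, 92))) = Add(Mul(7, Pow(u, -1)), Rational(3, 92)) = Add(Rational(3, 92), Mul(7, Pow(u, -1))))
Pow(Add(Function('O')(94), Function('d')(Add(-32, Mul(-1, -7)), -218)), Rational(1, 2)) = Pow(Add(Add(Rational(3, 92), Mul(7, Pow(94, -1))), Mul(Pow(Add(-218, Add(-32, Mul(-1, -7))), -1), Add(1, Mul(3, -218), Mul(3, Add(-32, Mul(-1, -7)))))), Rational(1, 2)) = Pow(Add(Add(Rational(3, 92), Mul(7, Rational(1, 94))), Mul(Pow(Add(-218, Add(-32, 7)), -1), Add(1, -654, Mul(3, Add(-32, 7))))), Rational(1, 2)) = Pow(Add(Add(Rational(3, 92), Rational(7, 94)), Mul(Pow(Add(-218, -25), -1), Add(1, -654, Mul(3, -25)))), Rational(1, 2)) = Pow(Add(Rational(463, 4324), Mul(Pow(-243, -1), Add(1, -654, -75))), Rational(1, 2)) = Pow(Add(Rational(463, 4324), Mul(Rational(-1, 243), -728)), Rational(1, 2)) = Pow(Add(Rational(463, 4324), Rational(728, 243)), Rational(1, 2)) = Pow(Rational(3260381, 1050732), Rational(1, 2)) = Mul(Rational(1, 58374), Pow(10573415583, Rational(1, 2)))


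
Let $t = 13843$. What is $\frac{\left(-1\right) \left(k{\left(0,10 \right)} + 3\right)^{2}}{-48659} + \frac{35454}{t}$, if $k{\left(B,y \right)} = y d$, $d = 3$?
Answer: $\frac{1740231213}{673586537} \approx 2.5835$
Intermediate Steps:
$k{\left(B,y \right)} = 3 y$ ($k{\left(B,y \right)} = y 3 = 3 y$)
$\frac{\left(-1\right) \left(k{\left(0,10 \right)} + 3\right)^{2}}{-48659} + \frac{35454}{t} = \frac{\left(-1\right) \left(3 \cdot 10 + 3\right)^{2}}{-48659} + \frac{35454}{13843} = - \left(30 + 3\right)^{2} \left(- \frac{1}{48659}\right) + 35454 \cdot \frac{1}{13843} = - 33^{2} \left(- \frac{1}{48659}\right) + \frac{35454}{13843} = \left(-1\right) 1089 \left(- \frac{1}{48659}\right) + \frac{35454}{13843} = \left(-1089\right) \left(- \frac{1}{48659}\right) + \frac{35454}{13843} = \frac{1089}{48659} + \frac{35454}{13843} = \frac{1740231213}{673586537}$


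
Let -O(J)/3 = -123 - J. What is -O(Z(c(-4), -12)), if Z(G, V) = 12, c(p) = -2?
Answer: -405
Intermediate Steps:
O(J) = 369 + 3*J (O(J) = -3*(-123 - J) = 369 + 3*J)
-O(Z(c(-4), -12)) = -(369 + 3*12) = -(369 + 36) = -1*405 = -405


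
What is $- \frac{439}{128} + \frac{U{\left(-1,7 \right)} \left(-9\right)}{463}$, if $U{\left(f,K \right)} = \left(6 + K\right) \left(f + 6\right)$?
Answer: $- \frac{278137}{59264} \approx -4.6932$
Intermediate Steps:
$U{\left(f,K \right)} = \left(6 + K\right) \left(6 + f\right)$
$- \frac{439}{128} + \frac{U{\left(-1,7 \right)} \left(-9\right)}{463} = - \frac{439}{128} + \frac{\left(36 + 6 \cdot 7 + 6 \left(-1\right) + 7 \left(-1\right)\right) \left(-9\right)}{463} = \left(-439\right) \frac{1}{128} + \left(36 + 42 - 6 - 7\right) \left(-9\right) \frac{1}{463} = - \frac{439}{128} + 65 \left(-9\right) \frac{1}{463} = - \frac{439}{128} - \frac{585}{463} = - \frac{278137}{59264}$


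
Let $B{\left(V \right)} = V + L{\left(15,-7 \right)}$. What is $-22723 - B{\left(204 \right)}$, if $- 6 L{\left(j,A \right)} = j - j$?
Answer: $-22927$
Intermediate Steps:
$L{\left(j,A \right)} = 0$ ($L{\left(j,A \right)} = - \frac{j - j}{6} = \left(- \frac{1}{6}\right) 0 = 0$)
$B{\left(V \right)} = V$ ($B{\left(V \right)} = V + 0 = V$)
$-22723 - B{\left(204 \right)} = -22723 - 204 = -22927$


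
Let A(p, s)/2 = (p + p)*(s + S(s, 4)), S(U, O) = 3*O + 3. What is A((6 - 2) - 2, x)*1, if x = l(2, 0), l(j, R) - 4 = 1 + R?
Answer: 160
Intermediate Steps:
S(U, O) = 3 + 3*O
l(j, R) = 5 + R (l(j, R) = 4 + (1 + R) = 5 + R)
x = 5 (x = 5 + 0 = 5)
A(p, s) = 4*p*(15 + s) (A(p, s) = 2*((p + p)*(s + (3 + 3*4))) = 2*((2*p)*(s + (3 + 12))) = 2*((2*p)*(s + 15)) = 2*((2*p)*(15 + s)) = 2*(2*p*(15 + s)) = 4*p*(15 + s))
A((6 - 2) - 2, x)*1 = (4*((6 - 2) - 2)*(15 + 5))*1 = (4*(4 - 2)*20)*1 = (4*2*20)*1 = 160*1 = 160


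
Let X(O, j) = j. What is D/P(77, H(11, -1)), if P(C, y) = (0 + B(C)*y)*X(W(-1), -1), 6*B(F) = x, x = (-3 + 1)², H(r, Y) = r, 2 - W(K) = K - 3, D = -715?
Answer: 195/2 ≈ 97.500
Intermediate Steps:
W(K) = 5 - K (W(K) = 2 - (K - 3) = 2 - (-3 + K) = 2 + (3 - K) = 5 - K)
x = 4 (x = (-2)² = 4)
B(F) = ⅔ (B(F) = (⅙)*4 = ⅔)
P(C, y) = -2*y/3 (P(C, y) = (0 + 2*y/3)*(-1) = (2*y/3)*(-1) = -2*y/3)
D/P(77, H(11, -1)) = -715/((-⅔*11)) = -715/(-22/3) = -715*(-3/22) = 195/2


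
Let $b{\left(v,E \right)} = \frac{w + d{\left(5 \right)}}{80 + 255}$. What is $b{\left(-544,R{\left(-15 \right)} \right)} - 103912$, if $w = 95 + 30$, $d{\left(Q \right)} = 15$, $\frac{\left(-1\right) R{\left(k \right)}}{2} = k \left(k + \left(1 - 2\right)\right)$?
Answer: $- \frac{6962076}{67} \approx -1.0391 \cdot 10^{5}$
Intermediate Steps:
$R{\left(k \right)} = - 2 k \left(-1 + k\right)$ ($R{\left(k \right)} = - 2 k \left(k + \left(1 - 2\right)\right) = - 2 k \left(k - 1\right) = - 2 k \left(-1 + k\right)$)
$w = 125$
$b{\left(v,E \right)} = \frac{28}{67}$ ($b{\left(v,E \right)} = \frac{125 + 15}{80 + 255} = \frac{140}{335} = 140 \cdot \frac{1}{335} = \frac{28}{67}$)
$b{\left(-544,R{\left(-15 \right)} \right)} - 103912 = \frac{28}{67} - 103912 = - \frac{6962076}{67}$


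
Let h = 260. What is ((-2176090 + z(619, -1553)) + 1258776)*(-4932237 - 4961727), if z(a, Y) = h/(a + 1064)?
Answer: 5091563162125576/561 ≈ 9.0759e+12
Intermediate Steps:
z(a, Y) = 260/(1064 + a) (z(a, Y) = 260/(a + 1064) = 260/(1064 + a))
((-2176090 + z(619, -1553)) + 1258776)*(-4932237 - 4961727) = ((-2176090 + 260/(1064 + 619)) + 1258776)*(-4932237 - 4961727) = ((-2176090 + 260/1683) + 1258776)*(-9893964) = (-3662359210/1683 + 1258776)*(-9893964) = -1543839202/1683*(-9893964) = 5091563162125576/561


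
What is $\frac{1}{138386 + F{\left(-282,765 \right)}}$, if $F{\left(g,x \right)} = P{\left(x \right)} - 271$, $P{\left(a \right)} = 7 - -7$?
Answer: $\frac{1}{138129} \approx 7.2396 \cdot 10^{-6}$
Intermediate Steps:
$P{\left(a \right)} = 14$ ($P{\left(a \right)} = 7 + 7 = 14$)
$F{\left(g,x \right)} = -257$ ($F{\left(g,x \right)} = 14 - 271 = -257$)
$\frac{1}{138386 + F{\left(-282,765 \right)}} = \frac{1}{138386 - 257} = \frac{1}{138129}$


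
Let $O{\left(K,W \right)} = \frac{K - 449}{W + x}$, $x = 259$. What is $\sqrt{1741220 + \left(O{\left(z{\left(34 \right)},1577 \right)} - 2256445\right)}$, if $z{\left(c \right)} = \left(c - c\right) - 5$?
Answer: $\frac{i \sqrt{48243631254}}{306} \approx 717.79 i$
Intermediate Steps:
$z{\left(c \right)} = -5$ ($z{\left(c \right)} = 0 - 5 = -5$)
$O{\left(K,W \right)} = \frac{-449 + K}{259 + W}$ ($O{\left(K,W \right)} = \frac{K - 449}{W + 259} = \frac{-449 + K}{259 + W}$)
$\sqrt{1741220 + \left(O{\left(z{\left(34 \right)},1577 \right)} - 2256445\right)} = \sqrt{1741220 - \left(2256445 - \frac{-449 - 5}{259 + 1577}\right)} = \sqrt{1741220 - \left(2256445 - \frac{1}{1836} \left(-454\right)\right)} = \sqrt{1741220 + \left(\frac{1}{1836} \left(-454\right) - 2256445\right)} = \sqrt{1741220 - \frac{2071416737}{918}} = \sqrt{- \frac{472976777}{918}} = \frac{i \sqrt{48243631254}}{306}$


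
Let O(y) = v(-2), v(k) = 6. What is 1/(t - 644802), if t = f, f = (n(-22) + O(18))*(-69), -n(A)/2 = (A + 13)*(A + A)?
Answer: -1/590568 ≈ -1.6933e-6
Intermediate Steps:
n(A) = -4*A*(13 + A) (n(A) = -2*(A + 13)*(A + A) = -2*(13 + A)*2*A = -4*A*(13 + A))
O(y) = 6
f = 54234 (f = (-4*(-22)*(13 - 22) + 6)*(-69) = (-4*(-22)*(-9) + 6)*(-69) = (-792 + 6)*(-69) = -786*(-69) = 54234)
t = 54234
1/(t - 644802) = 1/(54234 - 644802) = 1/(-590568) = -1/590568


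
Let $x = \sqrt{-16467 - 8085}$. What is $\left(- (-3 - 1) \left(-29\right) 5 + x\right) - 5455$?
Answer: $-6035 + 6 i \sqrt{682} \approx -6035.0 + 156.69 i$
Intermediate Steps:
$x = 6 i \sqrt{682}$ ($x = \sqrt{-24552} = 6 i \sqrt{682} \approx 156.69 i$)
$\left(- (-3 - 1) \left(-29\right) 5 + x\right) - 5455 = \left(- (-3 - 1) \left(-29\right) 5 + 6 i \sqrt{682}\right) - 5455 = \left(\left(-1\right) \left(-4\right) \left(-29\right) 5 + 6 i \sqrt{682}\right) - 5455 = \left(4 \left(-29\right) 5 + 6 i \sqrt{682}\right) - 5455 = \left(\left(-116\right) 5 + 6 i \sqrt{682}\right) - 5455 = \left(-580 + 6 i \sqrt{682}\right) - 5455 = -6035 + 6 i \sqrt{682}$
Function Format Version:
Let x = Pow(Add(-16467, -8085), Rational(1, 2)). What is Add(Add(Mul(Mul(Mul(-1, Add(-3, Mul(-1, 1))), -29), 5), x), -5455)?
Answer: Add(-6035, Mul(6, I, Pow(682, Rational(1, 2)))) ≈ Add(-6035.0, Mul(156.69, I))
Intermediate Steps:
x = Mul(6, I, Pow(682, Rational(1, 2))) (x = Pow(-24552, Rational(1, 2)) = Mul(6, I, Pow(682, Rational(1, 2))) ≈ Mul(156.69, I))
Add(Add(Mul(Mul(Mul(-1, Add(-3, Mul(-1, 1))), -29), 5), x), -5455) = Add(Add(Mul(Mul(Mul(-1, Add(-3, Mul(-1, 1))), -29), 5), Mul(6, I, Pow(682, Rational(1, 2)))), -5455) = Add(Add(Mul(Mul(Mul(-1, Add(-3, -1)), -29), 5), Mul(6, I, Pow(682, Rational(1, 2)))), -5455) = Add(Add(Mul(Mul(Mul(-1, -4), -29), 5), Mul(6, I, Pow(682, Rational(1, 2)))), -5455) = Add(Add(Mul(Mul(4, -29), 5), Mul(6, I, Pow(682, Rational(1, 2)))), -5455) = Add(Add(Mul(-116, 5), Mul(6, I, Pow(682, Rational(1, 2)))), -5455) = Add(Add(-580, Mul(6, I, Pow(682, Rational(1, 2)))), -5455) = Add(-6035, Mul(6, I, Pow(682, Rational(1, 2))))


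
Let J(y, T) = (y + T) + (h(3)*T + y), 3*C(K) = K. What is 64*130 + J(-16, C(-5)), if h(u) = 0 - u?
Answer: 24874/3 ≈ 8291.3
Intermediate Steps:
C(K) = K/3
h(u) = -u
J(y, T) = -2*T + 2*y (J(y, T) = (y + T) + ((-1*3)*T + y) = (T + y) + (-3*T + y) = (T + y) + (y - 3*T) = -2*T + 2*y)
64*130 + J(-16, C(-5)) = 64*130 + (-2*(-5)/3 + 2*(-16)) = 8320 + (-2*(-5/3) - 32) = 8320 + (10/3 - 32) = 8320 - 86/3 = 24874/3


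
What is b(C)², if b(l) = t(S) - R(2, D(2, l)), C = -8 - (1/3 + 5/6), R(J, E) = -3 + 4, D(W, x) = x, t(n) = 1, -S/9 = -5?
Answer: 0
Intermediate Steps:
S = 45 (S = -9*(-5) = 45)
R(J, E) = 1
C = -55/6 (C = -8 - (1*(⅓) + 5*(⅙)) = -8 - (⅓ + ⅚) = -8 - 1*7/6 = -8 - 7/6 = -55/6 ≈ -9.1667)
b(l) = 0 (b(l) = 1 - 1*1 = 1 - 1 = 0)
b(C)² = 0² = 0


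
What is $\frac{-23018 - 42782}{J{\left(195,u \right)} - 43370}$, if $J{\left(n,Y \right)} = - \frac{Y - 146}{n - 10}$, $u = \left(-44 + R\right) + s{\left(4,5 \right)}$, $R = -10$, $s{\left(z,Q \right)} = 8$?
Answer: $\frac{6086500}{4011629} \approx 1.5172$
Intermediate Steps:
$u = -46$ ($u = \left(-44 - 10\right) + 8 = -54 + 8 = -46$)
$J{\left(n,Y \right)} = - \frac{-146 + Y}{-10 + n}$
$\frac{-23018 - 42782}{J{\left(195,u \right)} - 43370} = \frac{-23018 - 42782}{\frac{146 - -46}{-10 + 195} - 43370} = - \frac{65800}{\frac{146 + 46}{185} - 43370} = - \frac{65800}{\frac{1}{185} \cdot 192 - 43370} = - \frac{65800}{\frac{192}{185} - 43370} = - \frac{65800}{- \frac{8023258}{185}} = \left(-65800\right) \left(- \frac{185}{8023258}\right) = \frac{6086500}{4011629}$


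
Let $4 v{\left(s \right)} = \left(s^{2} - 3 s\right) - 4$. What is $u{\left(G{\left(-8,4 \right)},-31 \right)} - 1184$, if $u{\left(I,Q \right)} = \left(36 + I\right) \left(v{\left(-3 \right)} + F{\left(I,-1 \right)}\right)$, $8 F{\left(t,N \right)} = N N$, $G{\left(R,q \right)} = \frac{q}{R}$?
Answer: $- \frac{16885}{16} \approx -1055.3$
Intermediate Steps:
$F{\left(t,N \right)} = \frac{N^{2}}{8}$ ($F{\left(t,N \right)} = \frac{N N}{8} = \frac{N^{2}}{8}$)
$v{\left(s \right)} = -1 - \frac{3 s}{4} + \frac{s^{2}}{4}$ ($v{\left(s \right)} = \frac{\left(s^{2} - 3 s\right) - 4}{4} = \frac{-4 + s^{2} - 3 s}{4} = -1 - \frac{3 s}{4} + \frac{s^{2}}{4}$)
$u{\left(I,Q \right)} = \frac{261}{2} + \frac{29 I}{8}$ ($u{\left(I,Q \right)} = \left(36 + I\right) \left(\left(-1 - - \frac{9}{4} + \frac{\left(-3\right)^{2}}{4}\right) + \frac{\left(-1\right)^{2}}{8}\right) = \left(36 + I\right) \left(\left(-1 + \frac{9}{4} + \frac{1}{4} \cdot 9\right) + \frac{1}{8} \cdot 1\right) = \left(36 + I\right) \left(\left(-1 + \frac{9}{4} + \frac{9}{4}\right) + \frac{1}{8}\right) = \left(36 + I\right) \left(\frac{7}{2} + \frac{1}{8}\right) = \left(36 + I\right) \frac{29}{8} = \frac{261}{2} + \frac{29 I}{8}$)
$u{\left(G{\left(-8,4 \right)},-31 \right)} - 1184 = \left(\frac{261}{2} + \frac{29 \frac{4}{-8}}{8}\right) - 1184 = \left(\frac{261}{2} + \frac{29 \cdot 4 \left(- \frac{1}{8}\right)}{8}\right) - 1184 = \left(\frac{261}{2} + \frac{29}{8} \left(- \frac{1}{2}\right)\right) - 1184 = \left(\frac{261}{2} - \frac{29}{16}\right) - 1184 = \frac{2059}{16} - 1184 = - \frac{16885}{16}$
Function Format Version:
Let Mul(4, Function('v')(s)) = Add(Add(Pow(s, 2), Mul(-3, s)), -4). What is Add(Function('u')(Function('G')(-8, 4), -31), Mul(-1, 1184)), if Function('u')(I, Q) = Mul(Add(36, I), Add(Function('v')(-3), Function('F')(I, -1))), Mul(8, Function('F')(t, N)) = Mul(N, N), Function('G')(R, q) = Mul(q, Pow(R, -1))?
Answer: Rational(-16885, 16) ≈ -1055.3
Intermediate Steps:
Function('F')(t, N) = Mul(Rational(1, 8), Pow(N, 2)) (Function('F')(t, N) = Mul(Rational(1, 8), Mul(N, N)) = Mul(Rational(1, 8), Pow(N, 2)))
Function('v')(s) = Add(-1, Mul(Rational(-3, 4), s), Mul(Rational(1, 4), Pow(s, 2))) (Function('v')(s) = Mul(Rational(1, 4), Add(Add(Pow(s, 2), Mul(-3, s)), -4)) = Mul(Rational(1, 4), Add(-4, Pow(s, 2), Mul(-3, s))) = Add(-1, Mul(Rational(-3, 4), s), Mul(Rational(1, 4), Pow(s, 2))))
Function('u')(I, Q) = Add(Rational(261, 2), Mul(Rational(29, 8), I)) (Function('u')(I, Q) = Mul(Add(36, I), Add(Add(-1, Mul(Rational(-3, 4), -3), Mul(Rational(1, 4), Pow(-3, 2))), Mul(Rational(1, 8), Pow(-1, 2)))) = Mul(Add(36, I), Add(Add(-1, Rational(9, 4), Mul(Rational(1, 4), 9)), Mul(Rational(1, 8), 1))) = Mul(Add(36, I), Add(Add(-1, Rational(9, 4), Rational(9, 4)), Rational(1, 8))) = Mul(Add(36, I), Add(Rational(7, 2), Rational(1, 8))) = Mul(Add(36, I), Rational(29, 8)) = Add(Rational(261, 2), Mul(Rational(29, 8), I)))
Add(Function('u')(Function('G')(-8, 4), -31), Mul(-1, 1184)) = Add(Add(Rational(261, 2), Mul(Rational(29, 8), Mul(4, Pow(-8, -1)))), Mul(-1, 1184)) = Add(Add(Rational(261, 2), Mul(Rational(29, 8), Mul(4, Rational(-1, 8)))), -1184) = Add(Add(Rational(261, 2), Mul(Rational(29, 8), Rational(-1, 2))), -1184) = Add(Add(Rational(261, 2), Rational(-29, 16)), -1184) = Add(Rational(2059, 16), -1184) = Rational(-16885, 16)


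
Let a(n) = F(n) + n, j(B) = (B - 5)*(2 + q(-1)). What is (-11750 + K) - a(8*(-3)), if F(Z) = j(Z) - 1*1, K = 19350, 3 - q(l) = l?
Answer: 7799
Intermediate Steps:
q(l) = 3 - l
j(B) = -30 + 6*B (j(B) = (B - 5)*(2 + (3 - 1*(-1))) = (-5 + B)*(2 + (3 + 1)) = (-5 + B)*(2 + 4) = (-5 + B)*6 = -30 + 6*B)
F(Z) = -31 + 6*Z (F(Z) = (-30 + 6*Z) - 1*1 = (-30 + 6*Z) - 1 = -31 + 6*Z)
a(n) = -31 + 7*n (a(n) = (-31 + 6*n) + n = -31 + 7*n)
(-11750 + K) - a(8*(-3)) = (-11750 + 19350) - (-31 + 7*(8*(-3))) = 7600 - (-31 + 7*(-24)) = 7600 - (-31 - 168) = 7600 - 1*(-199) = 7600 + 199 = 7799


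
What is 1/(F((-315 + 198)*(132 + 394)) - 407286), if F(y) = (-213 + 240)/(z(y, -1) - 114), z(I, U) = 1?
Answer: -113/46023345 ≈ -2.4553e-6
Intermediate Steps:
F(y) = -27/113 (F(y) = (-213 + 240)/(1 - 114) = 27/(-113) = 27*(-1/113) = -27/113)
1/(F((-315 + 198)*(132 + 394)) - 407286) = 1/(-27/113 - 407286) = 1/(-46023345/113) = -113/46023345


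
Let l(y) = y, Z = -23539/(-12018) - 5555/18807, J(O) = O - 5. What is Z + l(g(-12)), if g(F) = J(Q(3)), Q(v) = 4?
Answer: 16657273/25113614 ≈ 0.66328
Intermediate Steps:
J(O) = -5 + O
Z = 41770887/25113614 (Z = -23539*(-1/12018) - 5555*1/18807 = 23539/12018 - 5555/18807 = 41770887/25113614 ≈ 1.6633)
g(F) = -1 (g(F) = -5 + 4 = -1)
Z + l(g(-12)) = 41770887/25113614 - 1 = 16657273/25113614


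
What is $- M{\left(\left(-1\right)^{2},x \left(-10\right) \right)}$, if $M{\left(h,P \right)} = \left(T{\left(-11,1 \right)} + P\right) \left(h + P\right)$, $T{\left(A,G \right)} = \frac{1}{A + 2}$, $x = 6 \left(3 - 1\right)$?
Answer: $- \frac{128639}{9} \approx -14293.0$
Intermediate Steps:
$x = 12$ ($x = 6 \cdot 2 = 12$)
$T{\left(A,G \right)} = \frac{1}{2 + A}$
$M{\left(h,P \right)} = \left(- \frac{1}{9} + P\right) \left(P + h\right)$ ($M{\left(h,P \right)} = \left(\frac{1}{2 - 11} + P\right) \left(h + P\right) = \left(\frac{1}{-9} + P\right) \left(P + h\right) = \left(- \frac{1}{9} + P\right) \left(P + h\right)$)
$- M{\left(\left(-1\right)^{2},x \left(-10\right) \right)} = - (\left(12 \left(-10\right)\right)^{2} - \frac{12 \left(-10\right)}{9} - \frac{\left(-1\right)^{2}}{9} + 12 \left(-10\right) \left(-1\right)^{2}) = - (\left(-120\right)^{2} - - \frac{40}{3} - \frac{1}{9} - 120) = - (14400 + \frac{40}{3} - \frac{1}{9} - 120) = \left(-1\right) \frac{128639}{9} = - \frac{128639}{9}$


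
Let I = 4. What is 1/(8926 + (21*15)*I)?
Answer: 1/10186 ≈ 9.8174e-5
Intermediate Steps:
1/(8926 + (21*15)*I) = 1/(8926 + (21*15)*4) = 1/(8926 + 315*4) = 1/(8926 + 1260) = 1/10186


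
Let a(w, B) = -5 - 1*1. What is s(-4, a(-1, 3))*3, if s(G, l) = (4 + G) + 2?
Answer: 6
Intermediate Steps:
a(w, B) = -6 (a(w, B) = -5 - 1 = -6)
s(G, l) = 6 + G
s(-4, a(-1, 3))*3 = (6 - 4)*3 = 2*3 = 6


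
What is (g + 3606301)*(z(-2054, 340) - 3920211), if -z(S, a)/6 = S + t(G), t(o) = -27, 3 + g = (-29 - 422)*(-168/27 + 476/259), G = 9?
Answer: -1565116408112050/111 ≈ -1.4100e+13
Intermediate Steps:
g = 657461/333 (g = -3 + (-29 - 422)*(-168/27 + 476/259) = -3 - 451*(-168*1/27 + 476*(1/259)) = -3 - 451*(-56/9 + 68/37) = -3 - 451*(-1460/333) = -3 + 658460/333 = 657461/333 ≈ 1974.4)
z(S, a) = 162 - 6*S (z(S, a) = -6*(S - 27) = -6*(-27 + S) = 162 - 6*S)
(g + 3606301)*(z(-2054, 340) - 3920211) = (657461/333 + 3606301)*((162 - 6*(-2054)) - 3920211) = 1201555694*((162 + 12324) - 3920211)/333 = 1201555694*(12486 - 3920211)/333 = (1201555694/333)*(-3907725) = -1565116408112050/111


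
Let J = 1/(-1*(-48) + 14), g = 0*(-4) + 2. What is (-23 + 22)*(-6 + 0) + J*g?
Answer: 187/31 ≈ 6.0323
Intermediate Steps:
g = 2 (g = 0 + 2 = 2)
J = 1/62 (J = 1/(48 + 14) = 1/62 ≈ 0.016129)
(-23 + 22)*(-6 + 0) + J*g = (-23 + 22)*(-6 + 0) + (1/62)*2 = -1*(-6) + 1/31 = 6 + 1/31 = 187/31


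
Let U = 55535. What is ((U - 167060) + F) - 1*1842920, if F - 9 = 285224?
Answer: -1669212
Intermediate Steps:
F = 285233 (F = 9 + 285224 = 285233)
((U - 167060) + F) - 1*1842920 = ((55535 - 167060) + 285233) - 1*1842920 = (-111525 + 285233) - 1842920 = 173708 - 1842920 = -1669212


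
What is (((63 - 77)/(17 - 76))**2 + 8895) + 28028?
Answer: 128529159/3481 ≈ 36923.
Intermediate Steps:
(((63 - 77)/(17 - 76))**2 + 8895) + 28028 = ((-14/(-59))**2 + 8895) + 28028 = ((-14*(-1/59))**2 + 8895) + 28028 = ((14/59)**2 + 8895) + 28028 = (196/3481 + 8895) + 28028 = 30963691/3481 + 28028 = 128529159/3481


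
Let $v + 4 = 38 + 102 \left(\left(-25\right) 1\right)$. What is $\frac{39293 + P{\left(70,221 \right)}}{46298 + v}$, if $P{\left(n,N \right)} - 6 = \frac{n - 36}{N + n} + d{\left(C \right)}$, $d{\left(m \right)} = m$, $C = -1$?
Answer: $\frac{5717876}{6370281} \approx 0.89759$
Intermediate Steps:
$v = -2516$ ($v = -4 + \left(38 + 102 \left(\left(-25\right) 1\right)\right) = -4 + \left(38 + 102 \left(-25\right)\right) = -4 + \left(38 - 2550\right) = -4 - 2512 = -2516$)
$P{\left(n,N \right)} = 5 + \frac{-36 + n}{N + n}$ ($P{\left(n,N \right)} = 6 - \left(1 - \frac{n - 36}{N + n}\right) = 6 - \left(1 - \frac{-36 + n}{N + n}\right) = 5 + \frac{-36 + n}{N + n}$)
$\frac{39293 + P{\left(70,221 \right)}}{46298 + v} = \frac{39293 + \frac{-36 + 5 \cdot 221 + 6 \cdot 70}{221 + 70}}{46298 - 2516} = \frac{39293 + \frac{-36 + 1105 + 420}{291}}{43782} = \left(39293 + \frac{1}{291} \cdot 1489\right) \frac{1}{43782} = \left(39293 + \frac{1489}{291}\right) \frac{1}{43782} = \frac{11435752}{291} \cdot \frac{1}{43782} = \frac{5717876}{6370281}$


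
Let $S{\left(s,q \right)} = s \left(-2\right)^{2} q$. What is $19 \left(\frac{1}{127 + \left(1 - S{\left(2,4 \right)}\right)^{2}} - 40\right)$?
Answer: $- \frac{826861}{1088} \approx -759.98$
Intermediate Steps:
$S{\left(s,q \right)} = 4 q s$ ($S{\left(s,q \right)} = s 4 q = 4 s q = 4 q s$)
$19 \left(\frac{1}{127 + \left(1 - S{\left(2,4 \right)}\right)^{2}} - 40\right) = 19 \left(\frac{1}{127 + \left(1 - 4 \cdot 4 \cdot 2\right)^{2}} - 40\right) = 19 \left(\frac{1}{127 + \left(1 - 32\right)^{2}} - 40\right) = 19 \left(\frac{1}{127 + \left(-31\right)^{2}} - 40\right) = 19 \left(\frac{1}{127 + 961} - 40\right) = 19 \left(\frac{1}{1088} - 40\right) = 19 \left(- \frac{43519}{1088}\right) = - \frac{826861}{1088}$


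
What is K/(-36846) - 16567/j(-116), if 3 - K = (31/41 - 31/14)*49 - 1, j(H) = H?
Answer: 272034523/1904778 ≈ 142.82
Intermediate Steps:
K = 6187/82 (K = 3 - ((31/41 - 31/14)*49 - 1) = 3 - (-837/574*49 - 1) = 3 - (-5859/82 - 1) = 3 - 1*(-5941/82) = 3 + 5941/82 = 6187/82 ≈ 75.451)
K/(-36846) - 16567/j(-116) = (6187/82)/(-36846) - 16567/(-116) = (6187/82)*(-1/36846) - 16567*(-1/116) = -269/131364 + 16567/116 = 272034523/1904778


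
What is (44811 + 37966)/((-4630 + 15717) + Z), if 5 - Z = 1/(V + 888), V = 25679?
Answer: 2199136559/294681163 ≈ 7.4628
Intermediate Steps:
Z = 132834/26567 (Z = 5 - 1/(25679 + 888) = 5 - 1/26567 = 132834/26567 ≈ 5.0000)
(44811 + 37966)/((-4630 + 15717) + Z) = (44811 + 37966)/((-4630 + 15717) + 132834/26567) = 82777/(11087 + 132834/26567) = 82777/(294681163/26567) = 82777*(26567/294681163) = 2199136559/294681163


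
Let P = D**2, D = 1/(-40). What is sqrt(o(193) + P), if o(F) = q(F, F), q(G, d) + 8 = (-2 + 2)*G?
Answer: I*sqrt(12799)/40 ≈ 2.8283*I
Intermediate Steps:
D = -1/40 ≈ -0.025000
q(G, d) = -8 (q(G, d) = -8 + (-2 + 2)*G = -8 + 0*G = -8 + 0 = -8)
o(F) = -8
P = 1/1600 (P = (-1/40)**2 = 1/1600 ≈ 0.00062500)
sqrt(o(193) + P) = sqrt(-8 + 1/1600) = sqrt(-12799/1600) = I*sqrt(12799)/40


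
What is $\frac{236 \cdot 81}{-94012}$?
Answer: $- \frac{4779}{23503} \approx -0.20334$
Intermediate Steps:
$\frac{236 \cdot 81}{-94012} = 19116 \left(- \frac{1}{94012}\right) = - \frac{4779}{23503}$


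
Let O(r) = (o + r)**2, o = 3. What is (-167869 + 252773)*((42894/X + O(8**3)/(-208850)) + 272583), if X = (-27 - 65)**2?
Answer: 51139104226475431/2209633 ≈ 2.3144e+10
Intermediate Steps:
O(r) = (3 + r)**2
X = 8464 (X = (-92)**2 = 8464)
(-167869 + 252773)*((42894/X + O(8**3)/(-208850)) + 272583) = (-167869 + 252773)*((42894/8464 + (3 + 8**3)**2/(-208850)) + 272583) = 84904*((42894*(1/8464) + (3 + 512)**2*(-1/208850)) + 272583) = 84904*((21447/4232 + 515**2*(-1/208850)) + 272583) = 84904*((21447/4232 + 265225*(-1/208850)) + 272583) = 84904*((21447/4232 - 10609/8354) + 272583) = 84904*(67135475/17677064 + 272583) = 84904*(4818534271787/17677064) = 51139104226475431/2209633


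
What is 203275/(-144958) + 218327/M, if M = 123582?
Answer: 1631778554/4478549889 ≈ 0.36435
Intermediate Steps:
203275/(-144958) + 218327/M = 203275/(-144958) + 218327/123582 = 203275*(-1/144958) + 218327*(1/123582) = -203275/144958 + 218327/123582 = 1631778554/4478549889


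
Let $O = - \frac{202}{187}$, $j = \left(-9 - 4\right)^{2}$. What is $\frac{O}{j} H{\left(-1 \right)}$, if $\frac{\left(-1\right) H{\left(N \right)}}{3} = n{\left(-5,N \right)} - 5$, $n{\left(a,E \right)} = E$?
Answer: $- \frac{3636}{31603} \approx -0.11505$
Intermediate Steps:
$H{\left(N \right)} = 15 - 3 N$ ($H{\left(N \right)} = - 3 \left(N - 5\right) = - 3 \left(-5 + N\right) = 15 - 3 N$)
$j = 169$ ($j = \left(-13\right)^{2} = 169$)
$O = - \frac{202}{187} \approx -1.0802$
$\frac{O}{j} H{\left(-1 \right)} = - \frac{202}{187 \cdot 169} \left(15 - -3\right) = \left(- \frac{202}{187}\right) \frac{1}{169} \left(15 + 3\right) = \left(- \frac{202}{31603}\right) 18 = - \frac{3636}{31603}$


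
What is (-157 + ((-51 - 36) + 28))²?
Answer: 46656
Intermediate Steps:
(-157 + ((-51 - 36) + 28))² = (-157 + (-87 + 28))² = (-157 - 59)² = (-216)² = 46656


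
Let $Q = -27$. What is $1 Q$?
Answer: $-27$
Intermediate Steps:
$1 Q = 1 \left(-27\right) = -27$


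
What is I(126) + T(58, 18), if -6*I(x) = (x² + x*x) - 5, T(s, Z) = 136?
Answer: -30931/6 ≈ -5155.2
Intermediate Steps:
I(x) = ⅚ - x²/3 (I(x) = -((x² + x*x) - 5)/6 = -((x² + x²) - 5)/6 = -(2*x² - 5)/6 = -(-5 + 2*x²)/6 = ⅚ - x²/3)
I(126) + T(58, 18) = (⅚ - ⅓*126²) + 136 = (⅚ - ⅓*15876) + 136 = (⅚ - 5292) + 136 = -31747/6 + 136 = -30931/6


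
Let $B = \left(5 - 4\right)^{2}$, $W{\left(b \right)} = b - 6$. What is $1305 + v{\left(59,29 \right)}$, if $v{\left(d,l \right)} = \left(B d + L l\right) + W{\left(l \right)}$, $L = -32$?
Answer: $459$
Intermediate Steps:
$W{\left(b \right)} = -6 + b$ ($W{\left(b \right)} = b - 6 = -6 + b$)
$B = 1$ ($B = 1^{2} = 1$)
$v{\left(d,l \right)} = -6 + d - 31 l$ ($v{\left(d,l \right)} = \left(1 d - 32 l\right) + \left(-6 + l\right) = \left(d - 32 l\right) + \left(-6 + l\right) = -6 + d - 31 l$)
$1305 + v{\left(59,29 \right)} = 1305 - 846 = 459$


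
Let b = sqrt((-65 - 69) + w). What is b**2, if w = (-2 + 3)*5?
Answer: -129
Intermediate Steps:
w = 5 (w = 1*5 = 5)
b = I*sqrt(129) (b = sqrt((-65 - 69) + 5) = sqrt(-134 + 5) = sqrt(-129) = I*sqrt(129) ≈ 11.358*I)
b**2 = (I*sqrt(129))**2 = -129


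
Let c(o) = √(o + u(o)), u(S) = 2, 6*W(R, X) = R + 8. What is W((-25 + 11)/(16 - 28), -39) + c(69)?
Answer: 55/36 + √71 ≈ 9.9539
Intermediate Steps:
W(R, X) = 4/3 + R/6 (W(R, X) = (R + 8)/6 = (8 + R)/6 = 4/3 + R/6)
c(o) = √(2 + o) (c(o) = √(o + 2) = √(2 + o))
W((-25 + 11)/(16 - 28), -39) + c(69) = (4/3 + ((-25 + 11)/(16 - 28))/6) + √(2 + 69) = (4/3 + (-14/(-12))/6) + √71 = (4/3 + (-14*(-1/12))/6) + √71 = (4/3 + (⅙)*(7/6)) + √71 = (4/3 + 7/36) + √71 = 55/36 + √71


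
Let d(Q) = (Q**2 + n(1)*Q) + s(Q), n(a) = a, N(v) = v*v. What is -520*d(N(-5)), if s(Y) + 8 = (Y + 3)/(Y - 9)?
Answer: -334750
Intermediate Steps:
N(v) = v**2
s(Y) = -8 + (3 + Y)/(-9 + Y) (s(Y) = -8 + (Y + 3)/(Y - 9) = -8 + (3 + Y)/(-9 + Y))
d(Q) = Q + Q**2 + (75 - 7*Q)/(-9 + Q) (d(Q) = (Q**2 + 1*Q) + (75 - 7*Q)/(-9 + Q) = (Q**2 + Q) + (75 - 7*Q)/(-9 + Q) = (Q + Q**2) + (75 - 7*Q)/(-9 + Q) = Q + Q**2 + (75 - 7*Q)/(-9 + Q))
-520*d(N(-5)) = -520*(75 - 7*(-5)**2 + (-5)**2*(1 + (-5)**2)*(-9 + (-5)**2))/(-9 + (-5)**2) = -520*(75 - 7*25 + 25*(1 + 25)*(-9 + 25))/(-9 + 25) = -520*(75 - 175 + 25*26*16)/16 = -65*(75 - 175 + 10400)/2 = -65*10300/2 = -520*2575/4 = -334750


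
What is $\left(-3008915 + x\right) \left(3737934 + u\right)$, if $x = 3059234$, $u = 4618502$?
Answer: $420487503084$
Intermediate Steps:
$\left(-3008915 + x\right) \left(3737934 + u\right) = \left(-3008915 + 3059234\right) \left(3737934 + 4618502\right) = 50319 \cdot 8356436 = 420487503084$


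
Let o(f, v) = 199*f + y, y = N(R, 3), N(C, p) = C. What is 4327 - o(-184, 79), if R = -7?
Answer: 40950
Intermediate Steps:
y = -7
o(f, v) = -7 + 199*f (o(f, v) = 199*f - 7 = -7 + 199*f)
4327 - o(-184, 79) = 4327 - (-7 + 199*(-184)) = 4327 - (-7 - 36616) = 4327 - 1*(-36623) = 4327 + 36623 = 40950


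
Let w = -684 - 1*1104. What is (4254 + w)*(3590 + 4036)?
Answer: 18805716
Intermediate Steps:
w = -1788 (w = -684 - 1104 = -1788)
(4254 + w)*(3590 + 4036) = (4254 - 1788)*(3590 + 4036) = 2466*7626 = 18805716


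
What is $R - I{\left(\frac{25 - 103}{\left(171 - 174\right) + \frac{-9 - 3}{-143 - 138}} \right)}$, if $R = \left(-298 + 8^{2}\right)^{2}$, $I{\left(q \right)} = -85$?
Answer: $54841$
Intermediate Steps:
$R = 54756$ ($R = \left(-298 + 64\right)^{2} = \left(-234\right)^{2} = 54756$)
$R - I{\left(\frac{25 - 103}{\left(171 - 174\right) + \frac{-9 - 3}{-143 - 138}} \right)} = 54756 - -85 = 54756 + 85 = 54841$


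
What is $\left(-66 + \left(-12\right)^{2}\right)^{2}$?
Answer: $6084$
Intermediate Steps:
$\left(-66 + \left(-12\right)^{2}\right)^{2} = \left(-66 + 144\right)^{2} = 78^{2} = 6084$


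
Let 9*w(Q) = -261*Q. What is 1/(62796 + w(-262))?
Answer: 1/70394 ≈ 1.4206e-5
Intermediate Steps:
w(Q) = -29*Q (w(Q) = (-261*Q)/9 = -29*Q)
1/(62796 + w(-262)) = 1/(62796 - 29*(-262)) = 1/(62796 + 7598) = 1/70394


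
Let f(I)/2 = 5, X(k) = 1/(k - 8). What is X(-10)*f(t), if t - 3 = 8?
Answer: -5/9 ≈ -0.55556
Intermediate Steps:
t = 11 (t = 3 + 8 = 11)
X(k) = 1/(-8 + k)
f(I) = 10 (f(I) = 2*5 = 10)
X(-10)*f(t) = 10/(-8 - 10) = 10/(-18) = -1/18*10 = -5/9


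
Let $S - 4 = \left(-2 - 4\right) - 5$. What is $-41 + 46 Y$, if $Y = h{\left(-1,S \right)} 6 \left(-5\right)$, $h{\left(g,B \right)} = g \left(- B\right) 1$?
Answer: $9619$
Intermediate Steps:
$S = -7$ ($S = 4 - 11 = -7$)
$h{\left(g,B \right)} = - B g$ ($h{\left(g,B \right)} = - B g 1 = - B g$)
$Y = 210$ ($Y = \left(-1\right) \left(-7\right) \left(-1\right) 6 \left(-5\right) = \left(-7\right) 6 \left(-5\right) = \left(-42\right) \left(-5\right) = 210$)
$-41 + 46 Y = -41 + 46 \cdot 210 = -41 + 9660 = 9619$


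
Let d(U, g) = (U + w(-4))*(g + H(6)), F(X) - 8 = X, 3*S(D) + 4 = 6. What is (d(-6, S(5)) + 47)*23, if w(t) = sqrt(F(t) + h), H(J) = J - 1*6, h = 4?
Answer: 989 + 92*sqrt(2)/3 ≈ 1032.4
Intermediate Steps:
S(D) = 2/3 (S(D) = -4/3 + (1/3)*6 = -4/3 + 2 = 2/3)
F(X) = 8 + X
H(J) = -6 + J (H(J) = J - 6 = -6 + J)
w(t) = sqrt(12 + t) (w(t) = sqrt((8 + t) + 4) = sqrt(12 + t))
d(U, g) = g*(U + 2*sqrt(2)) (d(U, g) = (U + sqrt(12 - 4))*(g + (-6 + 6)) = (U + sqrt(8))*(g + 0) = (U + 2*sqrt(2))*g = g*(U + 2*sqrt(2)))
(d(-6, S(5)) + 47)*23 = (2*(-6 + 2*sqrt(2))/3 + 47)*23 = ((-4 + 4*sqrt(2)/3) + 47)*23 = (43 + 4*sqrt(2)/3)*23 = 989 + 92*sqrt(2)/3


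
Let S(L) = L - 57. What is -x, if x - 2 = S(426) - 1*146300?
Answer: 145929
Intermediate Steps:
S(L) = -57 + L
x = -145929 (x = 2 + ((-57 + 426) - 1*146300) = 2 + (369 - 146300) = 2 - 145931 = -145929)
-x = -1*(-145929) = 145929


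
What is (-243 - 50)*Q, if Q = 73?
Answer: -21389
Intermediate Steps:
(-243 - 50)*Q = (-243 - 50)*73 = -293*73 = -21389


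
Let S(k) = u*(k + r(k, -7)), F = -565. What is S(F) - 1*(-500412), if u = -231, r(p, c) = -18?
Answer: 635085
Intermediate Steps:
S(k) = 4158 - 231*k (S(k) = -231*(k - 18) = -231*(-18 + k) = 4158 - 231*k)
S(F) - 1*(-500412) = (4158 - 231*(-565)) - 1*(-500412) = (4158 + 130515) + 500412 = 134673 + 500412 = 635085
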